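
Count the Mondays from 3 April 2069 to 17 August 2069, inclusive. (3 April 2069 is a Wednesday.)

3 April 2069 is a Wednesday; the first Monday on or after it is 8 April 2069 (5 days later).
From 8 April 2069 to 17 August 2069: 22 + 31 + 30 + 31 + 17 = 131 days (rest of April, May, June, July, August).
131 ÷ 7 = 18 full weeks with remainder 5, so 18 more Mondays after the first → 19.

19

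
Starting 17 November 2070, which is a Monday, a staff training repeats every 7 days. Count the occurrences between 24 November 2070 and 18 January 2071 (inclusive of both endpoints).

Occurrences land 7·i days after 17 November 2070 for i = 0, 1, 2, …
24 November 2070 is 7 days after the start; 7 ÷ 7 = 1 remainder 0. First occurrence in the window: #2 on 24 November 2070 (1×7 = 7 days in).
18 January 2071 is 62 days after the start; 62 ÷ 7 = 8 remainder 6. Last occurrence in the window: #9 on 12 January 2071.
Occurrences #2 through #9: 8 in total.

8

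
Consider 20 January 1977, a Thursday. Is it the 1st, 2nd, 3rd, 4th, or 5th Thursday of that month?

Day 20 falls in week ⌈20/7⌉ of the month.
Days 1–7 hold the 1st Thursday, 8–14 the 2nd, 15–21 the 3rd, 22–28 the 4th, 29–31 the 5th.
20 is in the range for the 3rd.

3rd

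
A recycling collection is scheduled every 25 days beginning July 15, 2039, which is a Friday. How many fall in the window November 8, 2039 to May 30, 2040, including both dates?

8

Occurrences land 25·i days after July 15, 2039 for i = 0, 1, 2, …
November 8, 2039 is 116 days after the start; 116 ÷ 25 = 4 remainder 16; since the remainder is 16, round up to i = 5. First occurrence in the window: #6 on November 17, 2039 (5×25 = 125 days in).
May 30, 2040 is 320 days after the start; 320 ÷ 25 = 12 remainder 20. Last occurrence in the window: #13 on May 10, 2040.
Occurrences #6 through #13: 8 in total.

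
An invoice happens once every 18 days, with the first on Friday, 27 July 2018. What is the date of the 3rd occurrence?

The 3rd occurrence is 2 intervals after the first: 2 × 18 = 36 days after 27 July 2018.
July has 31 days — 4 days to the end of July leaves 32.
August has 31 days (1 left).
1 day into September → 1 September 2018.

1 September 2018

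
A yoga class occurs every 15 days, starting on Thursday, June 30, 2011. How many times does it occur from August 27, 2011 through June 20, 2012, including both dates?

20

Occurrences land 15·i days after June 30, 2011 for i = 0, 1, 2, …
August 27, 2011 is 58 days after the start; 58 ÷ 15 = 3 remainder 13; since the remainder is 13, round up to i = 4. First occurrence in the window: #5 on August 29, 2011 (4×15 = 60 days in).
June 20, 2012 is 356 days after the start; 356 ÷ 15 = 23 remainder 11. Last occurrence in the window: #24 on June 9, 2012.
Occurrences #5 through #24: 20 in total.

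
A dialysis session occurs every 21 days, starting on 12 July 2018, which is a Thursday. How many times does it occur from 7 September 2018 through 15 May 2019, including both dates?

12

Occurrences land 21·i days after 12 July 2018 for i = 0, 1, 2, …
7 September 2018 is 57 days after the start; 57 ÷ 21 = 2 remainder 15; since the remainder is 15, round up to i = 3. First occurrence in the window: #4 on 13 September 2018 (3×21 = 63 days in).
15 May 2019 is 307 days after the start; 307 ÷ 21 = 14 remainder 13. Last occurrence in the window: #15 on 2 May 2019.
Occurrences #4 through #15: 12 in total.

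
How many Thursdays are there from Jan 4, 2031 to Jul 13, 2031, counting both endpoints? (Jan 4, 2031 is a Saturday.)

27

Jan 4, 2031 is a Saturday; the first Thursday on or after it is Jan 9, 2031 (5 days later).
From Jan 9, 2031 to Jul 13, 2031: 22 + 28 + 31 + 30 + 31 + 30 + 13 = 185 days (rest of Jan, Feb, Mar, Apr, May, Jun, Jul).
185 ÷ 7 = 26 full weeks with remainder 3, so 26 more Thursdays after the first → 27.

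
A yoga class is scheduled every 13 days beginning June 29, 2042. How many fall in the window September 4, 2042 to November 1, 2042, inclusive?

4

Occurrences land 13·i days after June 29, 2042 for i = 0, 1, 2, …
September 4, 2042 is 67 days after the start; 67 ÷ 13 = 5 remainder 2; since the remainder is 2, round up to i = 6. First occurrence in the window: #7 on September 15, 2042 (6×13 = 78 days in).
November 1, 2042 is 125 days after the start; 125 ÷ 13 = 9 remainder 8. Last occurrence in the window: #10 on October 24, 2042.
Occurrences #7 through #10: 4 in total.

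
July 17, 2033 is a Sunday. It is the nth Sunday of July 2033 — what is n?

3rd

Day 17 falls in week ⌈17/7⌉ of the month.
Days 1–7 hold the 1st Sunday, 8–14 the 2nd, 15–21 the 3rd, 22–28 the 4th, 29–31 the 5th.
17 is in the range for the 3rd.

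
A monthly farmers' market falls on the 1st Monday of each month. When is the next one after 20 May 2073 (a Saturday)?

May 2073 starts on a Monday, so its 1st Monday is 1 May 2073.
That is not after 20 May 2073, so look at June 2073.
June 2073 starts on a Thursday, so its 1st Monday is 5 June 2073 (4 days in).

5 June 2073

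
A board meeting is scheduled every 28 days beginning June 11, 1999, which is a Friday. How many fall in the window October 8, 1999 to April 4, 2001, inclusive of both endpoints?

Occurrences land 28·i days after June 11, 1999 for i = 0, 1, 2, …
October 8, 1999 is 119 days after the start; 119 ÷ 28 = 4 remainder 7; since the remainder is 7, round up to i = 5. First occurrence in the window: #6 on October 29, 1999 (5×28 = 140 days in).
April 4, 2001 is 663 days after the start; 663 ÷ 28 = 23 remainder 19. Last occurrence in the window: #24 on March 16, 2001.
Occurrences #6 through #24: 19 in total.

19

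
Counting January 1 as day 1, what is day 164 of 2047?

June 13, 2047

January has 31 days (164 − 31 = 133 remain).
February has 28 days (133 − 28 = 105 remain).
March has 31 days (105 − 31 = 74 remain).
April has 30 days (74 − 30 = 44 remain).
May has 31 days (44 − 31 = 13 remain).
13 into June → June 13.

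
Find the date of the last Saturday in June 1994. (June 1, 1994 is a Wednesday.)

1994-06-25

June 1994 begins on a Wednesday, so the first Saturday is June 4 (3 days later).
June 1994 has 30 days. Adding weeks: 4, 11, 18, 25 — the last one ≤ 30 is the 25th.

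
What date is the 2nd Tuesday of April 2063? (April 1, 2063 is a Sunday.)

April 2063 begins on a Sunday, so the first Tuesday is April 3 (2 days later).
The 2nd Tuesday is 1 weeks later: 3 + 7 = 10.

10 April 2063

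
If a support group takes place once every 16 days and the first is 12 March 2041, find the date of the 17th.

23 November 2041

The 17th occurrence is 16 intervals after the first: 16 × 16 = 256 days after 12 March 2041.
March has 31 days — 19 days to the end of March leaves 237.
April has 30 days (207 left).
May has 31 days (176 left).
June has 30 days (146 left).
July has 31 days (115 left).
August has 31 days (84 left).
September has 30 days (54 left).
October has 31 days (23 left).
23 days into November → 23 November 2041.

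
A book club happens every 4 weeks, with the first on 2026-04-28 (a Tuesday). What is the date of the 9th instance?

2026-12-08

The 9th occurrence is 8 intervals after the first: 8 × 28 = 224 days after 2026-04-28.
April has 30 days — 2 days to the end of April leaves 222.
May has 31 days (191 left).
June has 30 days (161 left).
July has 31 days (130 left).
August has 31 days (99 left).
September has 30 days (69 left).
October has 31 days (38 left).
November has 30 days (8 left).
8 days into December → 2026-12-08.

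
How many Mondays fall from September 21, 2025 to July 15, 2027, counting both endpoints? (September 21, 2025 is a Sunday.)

95

September 21, 2025 is a Sunday; the first Monday on or after it is September 22, 2025 (1 day later).
From September 22, 2025 to July 15, 2027: 100 + 365 + 196 = 661 days (rest of 2025, 2026, to July 15, 2027 in 2027).
661 ÷ 7 = 94 full weeks with remainder 3, so 94 more Mondays after the first → 95.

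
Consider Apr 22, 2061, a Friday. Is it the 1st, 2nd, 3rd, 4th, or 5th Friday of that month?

4th

Day 22 falls in week ⌈22/7⌉ of the month.
Days 1–7 hold the 1st Friday, 8–14 the 2nd, 15–21 the 3rd, 22–28 the 4th, 29–31 the 5th.
22 is in the range for the 4th.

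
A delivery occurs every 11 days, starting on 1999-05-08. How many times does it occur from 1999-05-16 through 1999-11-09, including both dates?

16

Occurrences land 11·i days after 1999-05-08 for i = 0, 1, 2, …
1999-05-16 is 8 days after the start; 8 ÷ 11 = 0 remainder 8; since the remainder is 8, round up to i = 1. First occurrence in the window: #2 on 1999-05-19 (1×11 = 11 days in).
1999-11-09 is 185 days after the start; 185 ÷ 11 = 16 remainder 9. Last occurrence in the window: #17 on 1999-10-31.
Occurrences #2 through #17: 16 in total.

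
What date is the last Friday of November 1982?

26 November 1982

November 1982 begins on a Monday, so the first Friday is November 5 (4 days later).
November 1982 has 30 days. Adding weeks: 5, 12, 19, 26 — the last one ≤ 30 is the 26th.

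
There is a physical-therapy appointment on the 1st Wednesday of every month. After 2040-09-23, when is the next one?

September 2040 starts on a Saturday, so its 1st Wednesday is 2040-09-05 (4 days in).
That is not after 2040-09-23, so look at October 2040.
October 2040 starts on a Monday, so its 1st Wednesday is 2040-10-03 (2 days in).

2040-10-03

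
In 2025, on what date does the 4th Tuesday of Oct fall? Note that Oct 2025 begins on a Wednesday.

Oct 2025 begins on a Wednesday, so the first Tuesday is Oct 7 (6 days later).
The 4th Tuesday is 3 weeks later: 7 + 21 = 28.

Oct 28, 2025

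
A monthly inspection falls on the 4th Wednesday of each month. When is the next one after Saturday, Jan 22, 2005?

Jan 2005 starts on a Saturday; its first Wednesday is the 5th, so the 4th Wednesday is the 26th — Jan 26, 2005.
Jan 26, 2005 is after Jan 22, 2005, so that is the next one.

Jan 26, 2005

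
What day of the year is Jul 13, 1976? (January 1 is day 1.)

195

Days in months before Jul: 31 + 29 + 31 + 30 + 31 + 30 = 182.
Plus 13 days into Jul → day 195.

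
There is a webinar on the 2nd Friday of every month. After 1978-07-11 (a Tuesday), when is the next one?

July 1978 starts on a Saturday; its first Friday is the 7th, so the 2nd Friday is the 14th — 1978-07-14.
1978-07-14 is after 1978-07-11, so that is the next one.

1978-07-14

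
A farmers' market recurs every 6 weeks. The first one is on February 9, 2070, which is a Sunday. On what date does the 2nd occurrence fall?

The 2nd occurrence is 1 interval after the first: 1 × 42 = 42 days after February 9, 2070.
February has 28 days — 19 days to the end of February leaves 23.
23 days into March → March 23, 2070.

March 23, 2070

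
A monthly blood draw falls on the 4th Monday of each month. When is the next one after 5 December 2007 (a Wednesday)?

December 2007 starts on a Saturday; its first Monday is the 3rd, so the 4th Monday is the 24th — 24 December 2007.
24 December 2007 is after 5 December 2007, so that is the next one.

24 December 2007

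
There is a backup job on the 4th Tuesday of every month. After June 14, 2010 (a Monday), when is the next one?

June 22, 2010

June 2010 starts on a Tuesday; its first Tuesday is the 1st, so the 4th Tuesday is the 22nd — June 22, 2010.
June 22, 2010 is after June 14, 2010, so that is the next one.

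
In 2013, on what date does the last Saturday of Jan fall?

Jan 26, 2013

Jan 2013 begins on a Tuesday, so the first Saturday is Jan 5 (4 days later).
Jan 2013 has 31 days. Adding weeks: 5, 12, 19, 26 — the last one ≤ 31 is the 26th.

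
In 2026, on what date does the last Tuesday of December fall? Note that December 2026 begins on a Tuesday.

29 December 2026

December 2026 begins on a Tuesday, so the first Tuesday is December 1.
December 2026 has 31 days. Adding weeks: 1, 8, 15, 22, 29 — the last one ≤ 31 is the 29th.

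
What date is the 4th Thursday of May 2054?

May 2054 begins on a Friday, so the first Thursday is May 7 (6 days later).
The 4th Thursday is 3 weeks later: 7 + 21 = 28.

28 May 2054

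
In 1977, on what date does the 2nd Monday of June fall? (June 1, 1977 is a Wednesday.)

1977-06-13

June 1977 begins on a Wednesday, so the first Monday is June 6 (5 days later).
The 2nd Monday is 1 weeks later: 6 + 7 = 13.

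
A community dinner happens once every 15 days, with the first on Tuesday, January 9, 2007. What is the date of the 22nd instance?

The 22nd occurrence is 21 intervals after the first: 21 × 15 = 315 days after January 9, 2007.
January has 31 days — 22 days to the end of January leaves 293.
February has 28 days (265 left).
March has 31 days (234 left).
April has 30 days (204 left).
May has 31 days (173 left).
June has 30 days (143 left).
July has 31 days (112 left).
August has 31 days (81 left).
September has 30 days (51 left).
October has 31 days (20 left).
20 days into November → November 20, 2007.

November 20, 2007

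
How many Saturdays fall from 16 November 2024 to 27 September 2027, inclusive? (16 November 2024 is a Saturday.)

150

16 November 2024 is a Saturday; the first Saturday on or after it is 16 November 2024.
From 16 November 2024 to 27 September 2027: 45 + 365 + 365 + 270 = 1045 days (rest of 2024, 2025, 2026, to 27 September 2027 in 2027).
1045 ÷ 7 = 149 full weeks with remainder 2, so 149 more Saturdays after the first → 150.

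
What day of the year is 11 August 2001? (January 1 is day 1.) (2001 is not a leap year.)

Days in months before August: 31 + 28 + 31 + 30 + 31 + 30 + 31 = 212.
Plus 11 days into August → day 223.

223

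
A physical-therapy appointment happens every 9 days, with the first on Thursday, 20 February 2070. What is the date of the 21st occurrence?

19 August 2070

The 21st occurrence is 20 intervals after the first: 20 × 9 = 180 days after 20 February 2070.
February has 28 days — 8 days to the end of February leaves 172.
March has 31 days (141 left).
April has 30 days (111 left).
May has 31 days (80 left).
June has 30 days (50 left).
July has 31 days (19 left).
19 days into August → 19 August 2070.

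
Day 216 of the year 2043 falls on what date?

January has 31 days (216 − 31 = 185 remain).
February has 28 days (185 − 28 = 157 remain).
March has 31 days (157 − 31 = 126 remain).
April has 30 days (126 − 30 = 96 remain).
May has 31 days (96 − 31 = 65 remain).
June has 30 days (65 − 30 = 35 remain).
July has 31 days (35 − 31 = 4 remain).
4 into August → August 4.

August 4, 2043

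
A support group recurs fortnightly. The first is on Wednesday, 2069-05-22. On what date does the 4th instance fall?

The 4th occurrence is 3 intervals after the first: 3 × 14 = 42 days after 2069-05-22.
May has 31 days — 9 days to the end of May leaves 33.
June has 30 days (3 left).
3 days into July → 2069-07-03.

2069-07-03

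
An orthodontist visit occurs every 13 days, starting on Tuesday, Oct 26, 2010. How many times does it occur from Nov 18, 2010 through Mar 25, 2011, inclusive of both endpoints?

Occurrences land 13·i days after Oct 26, 2010 for i = 0, 1, 2, …
Nov 18, 2010 is 23 days after the start; 23 ÷ 13 = 1 remainder 10; since the remainder is 10, round up to i = 2. First occurrence in the window: #3 on Nov 21, 2010 (2×13 = 26 days in).
Mar 25, 2011 is 150 days after the start; 150 ÷ 13 = 11 remainder 7. Last occurrence in the window: #12 on Mar 18, 2011.
Occurrences #3 through #12: 10 in total.

10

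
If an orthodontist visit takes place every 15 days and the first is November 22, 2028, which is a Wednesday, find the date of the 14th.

June 5, 2029

The 14th occurrence is 13 intervals after the first: 13 × 15 = 195 days after November 22, 2028.
November has 30 days — 8 days to the end of November leaves 187.
December has 31 days (156 left).
January has 31 days (125 left).
February has 28 days (97 left).
March has 31 days (66 left).
April has 30 days (36 left).
May has 31 days (5 left).
5 days into June → June 5, 2029.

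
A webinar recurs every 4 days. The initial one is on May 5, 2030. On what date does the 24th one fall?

The 24th occurrence is 23 intervals after the first: 23 × 4 = 92 days after May 5, 2030.
May has 31 days — 26 days to the end of May leaves 66.
Jun has 30 days (36 left).
Jul has 31 days (5 left).
5 days into Aug → Aug 5, 2030.

Aug 5, 2030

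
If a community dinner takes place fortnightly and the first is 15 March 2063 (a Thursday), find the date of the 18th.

8 November 2063

The 18th occurrence is 17 intervals after the first: 17 × 14 = 238 days after 15 March 2063.
March has 31 days — 16 days to the end of March leaves 222.
April has 30 days (192 left).
May has 31 days (161 left).
June has 30 days (131 left).
July has 31 days (100 left).
August has 31 days (69 left).
September has 30 days (39 left).
October has 31 days (8 left).
8 days into November → 8 November 2063.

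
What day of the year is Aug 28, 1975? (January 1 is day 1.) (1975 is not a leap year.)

Days in months before Aug: 31 + 28 + 31 + 30 + 31 + 30 + 31 = 212.
Plus 28 days into Aug → day 240.

240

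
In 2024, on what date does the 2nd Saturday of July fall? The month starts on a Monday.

July 13, 2024

July 2024 begins on a Monday, so the first Saturday is July 6 (5 days later).
The 2nd Saturday is 1 weeks later: 6 + 7 = 13.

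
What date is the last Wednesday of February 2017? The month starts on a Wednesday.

February 22, 2017

February 2017 begins on a Wednesday, so the first Wednesday is February 1.
February 2017 has 28 days. Adding weeks: 1, 8, 15, 22 — the last one ≤ 28 is the 22nd.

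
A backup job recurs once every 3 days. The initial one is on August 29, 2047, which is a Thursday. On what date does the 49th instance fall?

The 49th occurrence is 48 intervals after the first: 48 × 3 = 144 days after August 29, 2047.
August has 31 days — 2 days to the end of August leaves 142.
September has 30 days (112 left).
October has 31 days (81 left).
November has 30 days (51 left).
December has 31 days (20 left).
20 days into January → January 20, 2048.

January 20, 2048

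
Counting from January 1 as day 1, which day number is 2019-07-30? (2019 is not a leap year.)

211

Days in months before July: 31 + 28 + 31 + 30 + 31 + 30 = 181.
Plus 30 days into July → day 211.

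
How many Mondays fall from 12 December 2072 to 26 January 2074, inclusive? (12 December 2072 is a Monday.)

59

12 December 2072 is a Monday; the first Monday on or after it is 12 December 2072.
From 12 December 2072 to 26 January 2074: 19 + 365 + 26 = 410 days (rest of 2072, 2073, to 26 January 2074 in 2074).
410 ÷ 7 = 58 full weeks with remainder 4, so 58 more Mondays after the first → 59.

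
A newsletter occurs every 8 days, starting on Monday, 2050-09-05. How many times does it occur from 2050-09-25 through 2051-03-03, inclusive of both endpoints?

20

Occurrences land 8·i days after 2050-09-05 for i = 0, 1, 2, …
2050-09-25 is 20 days after the start; 20 ÷ 8 = 2 remainder 4; since the remainder is 4, round up to i = 3. First occurrence in the window: #4 on 2050-09-29 (3×8 = 24 days in).
2051-03-03 is 179 days after the start; 179 ÷ 8 = 22 remainder 3. Last occurrence in the window: #23 on 2051-02-28.
Occurrences #4 through #23: 20 in total.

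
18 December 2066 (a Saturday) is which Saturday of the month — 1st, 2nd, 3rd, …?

3rd

Day 18 falls in week ⌈18/7⌉ of the month.
Days 1–7 hold the 1st Saturday, 8–14 the 2nd, 15–21 the 3rd, 22–28 the 4th, 29–31 the 5th.
18 is in the range for the 3rd.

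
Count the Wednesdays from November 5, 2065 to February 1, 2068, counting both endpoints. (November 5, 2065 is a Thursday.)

November 5, 2065 is a Thursday; the first Wednesday on or after it is November 11, 2065 (6 days later).
From November 11, 2065 to February 1, 2068: 50 + 365 + 365 + 32 = 812 days (rest of 2065, 2066, 2067, to February 1, 2068 in 2068).
812 ÷ 7 = 116 full weeks with remainder 0, so 116 more Wednesdays after the first → 117.

117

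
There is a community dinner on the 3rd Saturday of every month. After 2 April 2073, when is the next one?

April 2073 starts on a Saturday; its first Saturday is the 1st, so the 3rd Saturday is the 15th — 15 April 2073.
15 April 2073 is after 2 April 2073, so that is the next one.

15 April 2073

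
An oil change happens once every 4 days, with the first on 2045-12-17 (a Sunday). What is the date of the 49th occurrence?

2046-06-27

The 49th occurrence is 48 intervals after the first: 48 × 4 = 192 days after 2045-12-17.
December has 31 days — 14 days to the end of December leaves 178.
January has 31 days (147 left).
February has 28 days (119 left).
March has 31 days (88 left).
April has 30 days (58 left).
May has 31 days (27 left).
27 days into June → 2046-06-27.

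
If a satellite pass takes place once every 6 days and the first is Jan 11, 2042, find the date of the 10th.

Mar 6, 2042

The 10th occurrence is 9 intervals after the first: 9 × 6 = 54 days after Jan 11, 2042.
Jan has 31 days — 20 days to the end of Jan leaves 34.
Feb has 28 days (6 left).
6 days into Mar → Mar 6, 2042.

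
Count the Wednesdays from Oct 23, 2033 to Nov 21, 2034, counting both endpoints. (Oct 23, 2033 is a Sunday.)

56

Oct 23, 2033 is a Sunday; the first Wednesday on or after it is Oct 26, 2033 (3 days later).
From Oct 26, 2033 to Nov 21, 2034: 66 + 325 = 391 days (rest of 2033, to Nov 21, 2034 in 2034).
391 ÷ 7 = 55 full weeks with remainder 6, so 55 more Wednesdays after the first → 56.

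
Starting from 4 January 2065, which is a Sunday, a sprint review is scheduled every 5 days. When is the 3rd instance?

The 3rd occurrence is 2 intervals after the first: 2 × 5 = 10 days after 4 January 2065.
10 days later is 14 January 2065.

14 January 2065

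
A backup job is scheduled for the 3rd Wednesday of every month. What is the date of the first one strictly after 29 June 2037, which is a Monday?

June 2037 starts on a Monday; its first Wednesday is the 3rd, so the 3rd Wednesday is the 17th — 17 June 2037.
That is not after 29 June 2037, so look at July 2037.
July 2037 starts on a Wednesday; its first Wednesday is the 1st, so the 3rd Wednesday is the 15th — 15 July 2037.

15 July 2037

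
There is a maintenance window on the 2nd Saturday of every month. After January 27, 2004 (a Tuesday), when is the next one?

January 2004 starts on a Thursday; its first Saturday is the 3rd, so the 2nd Saturday is the 10th — January 10, 2004.
That is not after January 27, 2004, so look at February 2004.
February 2004 starts on a Sunday; its first Saturday is the 7th, so the 2nd Saturday is the 14th — February 14, 2004.

February 14, 2004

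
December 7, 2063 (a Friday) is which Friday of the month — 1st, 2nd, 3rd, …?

1st

Day 7 falls in week ⌈7/7⌉ of the month.
Days 1–7 hold the 1st Friday, 8–14 the 2nd, 15–21 the 3rd, 22–28 the 4th, 29–31 the 5th.
7 is in the range for the 1st.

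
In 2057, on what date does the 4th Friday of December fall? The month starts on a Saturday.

December 2057 begins on a Saturday, so the first Friday is December 7 (6 days later).
The 4th Friday is 3 weeks later: 7 + 21 = 28.

2057-12-28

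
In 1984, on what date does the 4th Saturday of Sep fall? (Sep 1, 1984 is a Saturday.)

Sep 1984 begins on a Saturday, so the first Saturday is Sep 1.
The 4th Saturday is 3 weeks later: 1 + 21 = 22.

Sep 22, 1984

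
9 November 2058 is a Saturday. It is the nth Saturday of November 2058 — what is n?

Day 9 falls in week ⌈9/7⌉ of the month.
Days 1–7 hold the 1st Saturday, 8–14 the 2nd, 15–21 the 3rd, 22–28 the 4th, 29–31 the 5th.
9 is in the range for the 2nd.

2nd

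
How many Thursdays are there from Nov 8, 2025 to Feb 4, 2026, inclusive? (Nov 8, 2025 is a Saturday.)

Nov 8, 2025 is a Saturday; the first Thursday on or after it is Nov 13, 2025 (5 days later).
From Nov 13, 2025 to Feb 4, 2026: 17 + 31 + 31 + 4 = 83 days (rest of Nov, Dec, Jan, Feb).
83 ÷ 7 = 11 full weeks with remainder 6, so 11 more Thursdays after the first → 12.

12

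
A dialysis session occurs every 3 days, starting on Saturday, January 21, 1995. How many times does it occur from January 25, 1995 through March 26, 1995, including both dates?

Occurrences land 3·i days after January 21, 1995 for i = 0, 1, 2, …
January 25, 1995 is 4 days after the start; 4 ÷ 3 = 1 remainder 1; since the remainder is 1, round up to i = 2. First occurrence in the window: #3 on January 27, 1995 (2×3 = 6 days in).
March 26, 1995 is 64 days after the start; 64 ÷ 3 = 21 remainder 1. Last occurrence in the window: #22 on March 25, 1995.
Occurrences #3 through #22: 20 in total.

20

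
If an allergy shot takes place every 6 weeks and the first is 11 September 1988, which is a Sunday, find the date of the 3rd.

4 December 1988

The 3rd occurrence is 2 intervals after the first: 2 × 42 = 84 days after 11 September 1988.
September has 30 days — 19 days to the end of September leaves 65.
October has 31 days (34 left).
November has 30 days (4 left).
4 days into December → 4 December 1988.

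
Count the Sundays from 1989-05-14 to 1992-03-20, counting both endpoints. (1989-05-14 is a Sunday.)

149

1989-05-14 is a Sunday; the first Sunday on or after it is 1989-05-14.
From 1989-05-14 to 1992-03-20: 231 + 365 + 365 + 80 = 1041 days (rest of 1989, 1990, 1991, to 1992-03-20 in 1992).
1041 ÷ 7 = 148 full weeks with remainder 5, so 148 more Sundays after the first → 149.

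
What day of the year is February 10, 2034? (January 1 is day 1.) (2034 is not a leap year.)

41

Days in months before February: 31 = 31.
Plus 10 days into February → day 41.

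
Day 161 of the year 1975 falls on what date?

1975-06-10

January has 31 days (161 − 31 = 130 remain).
February has 28 days (130 − 28 = 102 remain).
March has 31 days (102 − 31 = 71 remain).
April has 30 days (71 − 30 = 41 remain).
May has 31 days (41 − 31 = 10 remain).
10 into June → June 10.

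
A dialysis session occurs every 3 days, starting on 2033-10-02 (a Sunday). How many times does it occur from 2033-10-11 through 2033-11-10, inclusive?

11

Occurrences land 3·i days after 2033-10-02 for i = 0, 1, 2, …
2033-10-11 is 9 days after the start; 9 ÷ 3 = 3 remainder 0. First occurrence in the window: #4 on 2033-10-11 (3×3 = 9 days in).
2033-11-10 is 39 days after the start; 39 ÷ 3 = 13 remainder 0. Last occurrence in the window: #14 on 2033-11-10.
Occurrences #4 through #14: 11 in total.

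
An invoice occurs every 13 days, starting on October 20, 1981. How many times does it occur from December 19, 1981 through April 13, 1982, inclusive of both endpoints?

Occurrences land 13·i days after October 20, 1981 for i = 0, 1, 2, …
December 19, 1981 is 60 days after the start; 60 ÷ 13 = 4 remainder 8; since the remainder is 8, round up to i = 5. First occurrence in the window: #6 on December 24, 1981 (5×13 = 65 days in).
April 13, 1982 is 175 days after the start; 175 ÷ 13 = 13 remainder 6. Last occurrence in the window: #14 on April 7, 1982.
Occurrences #6 through #14: 9 in total.

9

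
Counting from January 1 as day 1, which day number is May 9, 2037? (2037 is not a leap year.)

Days in months before May: 31 + 28 + 31 + 30 = 120.
Plus 9 days into May → day 129.

129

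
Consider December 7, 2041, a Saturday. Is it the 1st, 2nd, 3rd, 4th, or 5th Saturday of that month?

1st

Day 7 falls in week ⌈7/7⌉ of the month.
Days 1–7 hold the 1st Saturday, 8–14 the 2nd, 15–21 the 3rd, 22–28 the 4th, 29–31 the 5th.
7 is in the range for the 1st.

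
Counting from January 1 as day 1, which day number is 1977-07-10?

191

Days in months before July: 31 + 28 + 31 + 30 + 31 + 30 = 181.
Plus 10 days into July → day 191.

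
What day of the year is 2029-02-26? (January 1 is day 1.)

Days in months before February: 31 = 31.
Plus 26 days into February → day 57.

57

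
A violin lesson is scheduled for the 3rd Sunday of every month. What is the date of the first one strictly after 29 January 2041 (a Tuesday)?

January 2041 starts on a Tuesday; its first Sunday is the 6th, so the 3rd Sunday is the 20th — 20 January 2041.
That is not after 29 January 2041, so look at February 2041.
February 2041 starts on a Friday; its first Sunday is the 3rd, so the 3rd Sunday is the 17th — 17 February 2041.

17 February 2041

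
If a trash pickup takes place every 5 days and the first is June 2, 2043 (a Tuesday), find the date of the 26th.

October 5, 2043

The 26th occurrence is 25 intervals after the first: 25 × 5 = 125 days after June 2, 2043.
June has 30 days — 28 days to the end of June leaves 97.
July has 31 days (66 left).
August has 31 days (35 left).
September has 30 days (5 left).
5 days into October → October 5, 2043.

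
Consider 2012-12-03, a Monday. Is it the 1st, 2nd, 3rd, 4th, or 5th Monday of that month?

Day 3 falls in week ⌈3/7⌉ of the month.
Days 1–7 hold the 1st Monday, 8–14 the 2nd, 15–21 the 3rd, 22–28 the 4th, 29–31 the 5th.
3 is in the range for the 1st.

1st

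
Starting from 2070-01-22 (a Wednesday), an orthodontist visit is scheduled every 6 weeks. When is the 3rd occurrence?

The 3rd occurrence is 2 intervals after the first: 2 × 42 = 84 days after 2070-01-22.
January has 31 days — 9 days to the end of January leaves 75.
February has 28 days (47 left).
March has 31 days (16 left).
16 days into April → 2070-04-16.

2070-04-16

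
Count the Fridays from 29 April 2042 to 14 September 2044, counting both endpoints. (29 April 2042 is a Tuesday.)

29 April 2042 is a Tuesday; the first Friday on or after it is 2 May 2042 (3 days later).
From 2 May 2042 to 14 September 2044: 243 + 365 + 258 = 866 days (rest of 2042, 2043, to 14 September 2044 in 2044).
866 ÷ 7 = 123 full weeks with remainder 5, so 123 more Fridays after the first → 124.

124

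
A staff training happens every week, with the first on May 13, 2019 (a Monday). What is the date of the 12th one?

July 29, 2019

The 12th occurrence is 11 intervals after the first: 11 × 7 = 77 days after May 13, 2019.
May has 31 days — 18 days to the end of May leaves 59.
June has 30 days (29 left).
29 days into July → July 29, 2019.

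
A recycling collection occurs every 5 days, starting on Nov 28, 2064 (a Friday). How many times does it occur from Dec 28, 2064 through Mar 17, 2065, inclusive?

16

Occurrences land 5·i days after Nov 28, 2064 for i = 0, 1, 2, …
Dec 28, 2064 is 30 days after the start; 30 ÷ 5 = 6 remainder 0. First occurrence in the window: #7 on Dec 28, 2064 (6×5 = 30 days in).
Mar 17, 2065 is 109 days after the start; 109 ÷ 5 = 21 remainder 4. Last occurrence in the window: #22 on Mar 13, 2065.
Occurrences #7 through #22: 16 in total.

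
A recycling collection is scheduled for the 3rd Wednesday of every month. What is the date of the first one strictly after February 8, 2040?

February 15, 2040

February 2040 starts on a Wednesday; its first Wednesday is the 1st, so the 3rd Wednesday is the 15th — February 15, 2040.
February 15, 2040 is after February 8, 2040, so that is the next one.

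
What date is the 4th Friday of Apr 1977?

Apr 22, 1977

Apr 1977 begins on a Friday, so the first Friday is Apr 1.
The 4th Friday is 3 weeks later: 1 + 21 = 22.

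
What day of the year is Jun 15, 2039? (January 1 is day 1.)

Days in months before Jun: 31 + 28 + 31 + 30 + 31 = 151.
Plus 15 days into Jun → day 166.

166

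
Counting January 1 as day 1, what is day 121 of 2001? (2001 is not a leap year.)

January has 31 days (121 − 31 = 90 remain).
February has 28 days (90 − 28 = 62 remain).
March has 31 days (62 − 31 = 31 remain).
April has 30 days (31 − 30 = 1 remain).
1 into May → May 1.

2001-05-01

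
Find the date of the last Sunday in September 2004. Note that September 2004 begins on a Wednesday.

2004-09-26

September 2004 begins on a Wednesday, so the first Sunday is September 5 (4 days later).
September 2004 has 30 days. Adding weeks: 5, 12, 19, 26 — the last one ≤ 30 is the 26th.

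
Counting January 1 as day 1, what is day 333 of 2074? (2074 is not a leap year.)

November 29, 2074

January has 31 days (333 − 31 = 302 remain).
February has 28 days (302 − 28 = 274 remain).
March has 31 days (274 − 31 = 243 remain).
April has 30 days (243 − 30 = 213 remain).
May has 31 days (213 − 31 = 182 remain).
June has 30 days (182 − 30 = 152 remain).
July has 31 days (152 − 31 = 121 remain).
August has 31 days (121 − 31 = 90 remain).
September has 30 days (90 − 30 = 60 remain).
October has 31 days (60 − 31 = 29 remain).
29 into November → November 29.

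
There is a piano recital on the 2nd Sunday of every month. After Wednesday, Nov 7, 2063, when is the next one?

Nov 11, 2063

Nov 2063 starts on a Thursday; its first Sunday is the 4th, so the 2nd Sunday is the 11th — Nov 11, 2063.
Nov 11, 2063 is after Nov 7, 2063, so that is the next one.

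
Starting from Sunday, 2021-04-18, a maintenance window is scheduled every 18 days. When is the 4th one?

The 4th occurrence is 3 intervals after the first: 3 × 18 = 54 days after 2021-04-18.
April has 30 days — 12 days to the end of April leaves 42.
May has 31 days (11 left).
11 days into June → 2021-06-11.

2021-06-11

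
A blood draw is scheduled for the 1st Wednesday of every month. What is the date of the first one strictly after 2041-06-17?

June 2041 starts on a Saturday, so its 1st Wednesday is 2041-06-05 (4 days in).
That is not after 2041-06-17, so look at July 2041.
July 2041 starts on a Monday, so its 1st Wednesday is 2041-07-03 (2 days in).

2041-07-03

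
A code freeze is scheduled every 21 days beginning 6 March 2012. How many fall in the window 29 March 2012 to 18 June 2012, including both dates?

3

Occurrences land 21·i days after 6 March 2012 for i = 0, 1, 2, …
29 March 2012 is 23 days after the start; 23 ÷ 21 = 1 remainder 2; since the remainder is 2, round up to i = 2. First occurrence in the window: #3 on 17 April 2012 (2×21 = 42 days in).
18 June 2012 is 104 days after the start; 104 ÷ 21 = 4 remainder 20. Last occurrence in the window: #5 on 29 May 2012.
Occurrences #3 through #5: 3 in total.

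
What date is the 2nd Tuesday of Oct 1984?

Oct 9, 1984

Oct 1984 begins on a Monday, so the first Tuesday is Oct 2 (1 day later).
The 2nd Tuesday is 1 weeks later: 2 + 7 = 9.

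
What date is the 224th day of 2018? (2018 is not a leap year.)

12 August 2018

January has 31 days (224 − 31 = 193 remain).
February has 28 days (193 − 28 = 165 remain).
March has 31 days (165 − 31 = 134 remain).
April has 30 days (134 − 30 = 104 remain).
May has 31 days (104 − 31 = 73 remain).
June has 30 days (73 − 30 = 43 remain).
July has 31 days (43 − 31 = 12 remain).
12 into August → August 12.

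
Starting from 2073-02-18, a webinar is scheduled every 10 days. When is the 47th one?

The 47th occurrence is 46 intervals after the first: 46 × 10 = 460 days after 2073-02-18.
February has 28 days — 10 days to the end of February leaves 450.
From end of February to end of 2073 is 306 days (144 left).
January has 31 days (113 left).
February has 28 days (85 left).
March has 31 days (54 left).
April has 30 days (24 left).
24 days into May → 2074-05-24.

2074-05-24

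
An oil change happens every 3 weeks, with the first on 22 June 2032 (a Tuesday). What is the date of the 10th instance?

28 December 2032

The 10th occurrence is 9 intervals after the first: 9 × 21 = 189 days after 22 June 2032.
June has 30 days — 8 days to the end of June leaves 181.
July has 31 days (150 left).
August has 31 days (119 left).
September has 30 days (89 left).
October has 31 days (58 left).
November has 30 days (28 left).
28 days into December → 28 December 2032.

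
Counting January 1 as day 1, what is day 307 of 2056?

November 2, 2056

January has 31 days (307 − 31 = 276 remain).
February has 29 days (276 − 29 = 247 remain).
March has 31 days (247 − 31 = 216 remain).
April has 30 days (216 − 30 = 186 remain).
May has 31 days (186 − 31 = 155 remain).
June has 30 days (155 − 30 = 125 remain).
July has 31 days (125 − 31 = 94 remain).
August has 31 days (94 − 31 = 63 remain).
September has 30 days (63 − 30 = 33 remain).
October has 31 days (33 − 31 = 2 remain).
2 into November → November 2.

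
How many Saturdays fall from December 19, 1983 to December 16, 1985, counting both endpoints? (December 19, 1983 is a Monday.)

December 19, 1983 is a Monday; the first Saturday on or after it is December 24, 1983 (5 days later).
From December 24, 1983 to December 16, 1985: 7 + 366 + 350 = 723 days (rest of 1983, 1984, to December 16, 1985 in 1985).
723 ÷ 7 = 103 full weeks with remainder 2, so 103 more Saturdays after the first → 104.

104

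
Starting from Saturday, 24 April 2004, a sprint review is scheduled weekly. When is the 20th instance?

4 September 2004

The 20th occurrence is 19 intervals after the first: 19 × 7 = 133 days after 24 April 2004.
April has 30 days — 6 days to the end of April leaves 127.
May has 31 days (96 left).
June has 30 days (66 left).
July has 31 days (35 left).
August has 31 days (4 left).
4 days into September → 4 September 2004.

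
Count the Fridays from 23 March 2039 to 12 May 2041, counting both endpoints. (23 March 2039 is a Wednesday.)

112

23 March 2039 is a Wednesday; the first Friday on or after it is 25 March 2039 (2 days later).
From 25 March 2039 to 12 May 2041: 281 + 366 + 132 = 779 days (rest of 2039, 2040, to 12 May 2041 in 2041).
779 ÷ 7 = 111 full weeks with remainder 2, so 111 more Fridays after the first → 112.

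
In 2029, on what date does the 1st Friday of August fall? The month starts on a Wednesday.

3 August 2029

August 2029 begins on a Wednesday, so the first Friday is August 3 (2 days later).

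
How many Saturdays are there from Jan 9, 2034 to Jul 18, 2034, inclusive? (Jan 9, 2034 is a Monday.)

Jan 9, 2034 is a Monday; the first Saturday on or after it is Jan 14, 2034 (5 days later).
From Jan 14, 2034 to Jul 18, 2034: 17 + 28 + 31 + 30 + 31 + 30 + 18 = 185 days (rest of Jan, Feb, Mar, Apr, May, Jun, Jul).
185 ÷ 7 = 26 full weeks with remainder 3, so 26 more Saturdays after the first → 27.

27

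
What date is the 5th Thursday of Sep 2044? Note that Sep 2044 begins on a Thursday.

Sep 29, 2044

Sep 2044 begins on a Thursday, so the first Thursday is Sep 1.
The 5th Thursday is 4 weeks later: 1 + 28 = 29.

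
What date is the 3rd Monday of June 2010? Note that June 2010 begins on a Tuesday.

2010-06-21

June 2010 begins on a Tuesday, so the first Monday is June 7 (6 days later).
The 3rd Monday is 2 weeks later: 7 + 14 = 21.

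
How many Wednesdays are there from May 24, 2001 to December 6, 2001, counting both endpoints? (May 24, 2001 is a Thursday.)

28

May 24, 2001 is a Thursday; the first Wednesday on or after it is May 30, 2001 (6 days later).
From May 30, 2001 to December 6, 2001: 1 + 30 + 31 + 31 + 30 + 31 + 30 + 6 = 190 days (rest of May, June, July, August, September, October, November, December).
190 ÷ 7 = 27 full weeks with remainder 1, so 27 more Wednesdays after the first → 28.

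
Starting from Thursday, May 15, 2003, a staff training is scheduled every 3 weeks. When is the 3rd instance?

June 26, 2003

The 3rd occurrence is 2 intervals after the first: 2 × 21 = 42 days after May 15, 2003.
May has 31 days — 16 days to the end of May leaves 26.
26 days into June → June 26, 2003.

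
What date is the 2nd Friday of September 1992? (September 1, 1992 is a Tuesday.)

September 1992 begins on a Tuesday, so the first Friday is September 4 (3 days later).
The 2nd Friday is 1 weeks later: 4 + 7 = 11.

1992-09-11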